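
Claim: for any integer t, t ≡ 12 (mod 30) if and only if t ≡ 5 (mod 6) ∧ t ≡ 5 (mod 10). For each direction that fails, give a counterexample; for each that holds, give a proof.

Both directions fail.

(⟹) This fails: t = 12 gives 12 ≡ 12 (mod 30) but 12 ≡ 0 (mod 6), so the conjunction on the right does not hold.

(⟸) This fails: t = 5 satisfies both congruences on the right (5 ≡ 5 mod 6 and 5 ≡ 5 mod 10) yet 5 ≡ 5 (mod 30), not 12.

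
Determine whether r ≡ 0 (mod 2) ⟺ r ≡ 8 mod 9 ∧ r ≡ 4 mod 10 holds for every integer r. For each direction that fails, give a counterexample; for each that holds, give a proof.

[⇒] This fails: r = 0 gives 0 ≡ 0 (mod 2) but 0 ≡ 0 (mod 9), so the conjunction on the right does not hold.

[⇐] Conversely, if r ≡ 8 (mod 9) and r ≡ 4 (mod 10), then by the Chinese remainder theorem r ≡ 44 (mod 90). Since 44 ≡ 0 (mod 2) and 2 ∣ 90, we get r ≡ 0 (mod 2).

(⇒) fails; (⇐) holds.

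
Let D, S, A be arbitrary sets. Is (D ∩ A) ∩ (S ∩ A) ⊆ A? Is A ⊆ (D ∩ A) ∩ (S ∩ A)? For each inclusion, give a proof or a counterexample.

Only the forward inclusion holds.

(⟹) Let x ∈ (D ∩ A) ∩ (S ∩ A). Then x ∈ D ∩ S ∩ A, from which x ∈ A.

(⟸) This inclusion fails. Take D = ∅, S = ∅, A = {1}; then 1 ∈ A but 1 ∉ (D ∩ A) ∩ (S ∩ A).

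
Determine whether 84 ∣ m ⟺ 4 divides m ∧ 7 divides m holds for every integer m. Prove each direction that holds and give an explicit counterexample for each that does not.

Forward direction. If 84 ∣ m, write m = 84q. Since 84 = 21·4, m = 4·(21q), so 4 ∣ m; and since 84 = 12·7, m = 7·(12q), so 7 ∣ m.

Converse. This fails: take m = 28. Both 4 ∣ 28 and 7 ∣ 28, yet 28 is not a multiple of 84 (since 28 = 0·84 + 28), so 84 ∤ 28.

(⇒) holds; (⇐) fails.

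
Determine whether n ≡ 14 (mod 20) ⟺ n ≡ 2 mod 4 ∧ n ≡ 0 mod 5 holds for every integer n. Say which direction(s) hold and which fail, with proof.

Neither implication holds.

Forward direction. This fails: n = 14 gives 14 ≡ 14 (mod 20) but 14 ≡ 4 (mod 5), so the conjunction on the right does not hold.

Converse. This fails: n = 10 satisfies both congruences on the right (10 ≡ 2 mod 4 and 10 ≡ 0 mod 5) yet 10 ≡ 10 (mod 20), not 14.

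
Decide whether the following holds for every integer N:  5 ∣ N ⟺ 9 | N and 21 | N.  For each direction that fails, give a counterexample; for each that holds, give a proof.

[⇒] This fails: take N = 5. Certainly 5 ∣ 5, but 9 ∤ 5.

[⇐] This fails: take N = 63. Both 9 ∣ 63 and 21 ∣ 63, yet 63 is not a multiple of 5 (since 63 = 12·5 + 3), so 5 ∤ 63.

Both directions fail.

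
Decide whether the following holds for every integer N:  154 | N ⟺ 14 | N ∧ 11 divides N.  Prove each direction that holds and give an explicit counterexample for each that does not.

Both directions hold; the statement is true.

(→) If 154 ∣ N, write N = 154q. Since 154 = 11·14, N = 14·(11q), so 14 ∣ N; and since 154 = 14·11, N = 11·(14q), so 11 ∣ N.

(←) Suppose 14 ∣ N and 11 ∣ N. Any common multiple of 14 and 11 is a multiple of their lcm; here gcd(14, 11) = 1, so lcm(14, 11) = 14·11 = 154, so 154 ∣ N.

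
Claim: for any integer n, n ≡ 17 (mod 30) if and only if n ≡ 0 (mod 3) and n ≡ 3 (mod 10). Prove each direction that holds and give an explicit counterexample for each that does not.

(⟹) This fails: n = 17 gives 17 ≡ 17 (mod 30) but 17 ≡ 2 (mod 3), so the conjunction on the right does not hold.

(⟸) This fails: n = 3 satisfies both congruences on the right (3 ≡ 0 mod 3 and 3 ≡ 3 mod 10) yet 3 ≡ 3 (mod 30), not 17.

Neither direction holds.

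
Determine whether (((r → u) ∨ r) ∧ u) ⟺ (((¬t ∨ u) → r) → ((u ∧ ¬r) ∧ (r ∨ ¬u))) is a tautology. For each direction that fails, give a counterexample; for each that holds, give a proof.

Both directions fail.

(⇒) This fails. Under r = T, t = F, u = T, the left side is true but the right side is false.

(⇐) This fails. Under r = F, t = F, u = F, the left side is false but the right side is true.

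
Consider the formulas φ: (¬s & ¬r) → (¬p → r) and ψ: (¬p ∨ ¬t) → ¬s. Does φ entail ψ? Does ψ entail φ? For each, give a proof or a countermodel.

(→) This fails. Under t = F, s = T, p = F, r = F, the left side is true but the right side is false.

(←) This fails. Under t = F, s = F, p = F, r = F, the left side is false but the right side is true.

Neither implication holds.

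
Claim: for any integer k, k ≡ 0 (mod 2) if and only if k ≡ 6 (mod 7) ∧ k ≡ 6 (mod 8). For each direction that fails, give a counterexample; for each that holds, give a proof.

Only the converse holds.

Forward direction. This fails: k = 0 gives 0 ≡ 0 (mod 2) but 0 ≡ 0 (mod 7), so the conjunction on the right does not hold.

Converse. If k ≡ 6 (mod 7) and k ≡ 6 (mod 8), then by the Chinese remainder theorem k ≡ 6 (mod 56). Since 6 ≡ 0 (mod 2) and 2 ∣ 56, we get k ≡ 0 (mod 2).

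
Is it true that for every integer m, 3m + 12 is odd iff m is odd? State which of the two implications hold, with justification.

Forward direction. Suppose 3m + 12 is odd. Since 3 is odd, 3m and m have the same parity, so 3m + 12 ≡ m + 12 (mod 2). As 12 is even, 3m + 12 is odd exactly when m is odd. Thus m is odd.

Converse. Suppose m is odd; write m = 2j + 1. Then 3m + 12 = 3·(2j + 1) + 12 = 2·3j + 15, which is odd.

Both directions hold.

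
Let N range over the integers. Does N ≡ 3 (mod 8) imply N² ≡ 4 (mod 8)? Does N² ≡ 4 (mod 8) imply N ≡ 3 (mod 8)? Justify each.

Neither implication holds.

(⇒) This fails: take N = 3. Then 3 ≡ 3 (mod 8), but 3² = 9 ≡ 1 (mod 8), not 4.

(⇐) This fails: take N = 2. Then 2² = 4 ≡ 4 (mod 8), yet 2 ≡ 2 (mod 8), not 3.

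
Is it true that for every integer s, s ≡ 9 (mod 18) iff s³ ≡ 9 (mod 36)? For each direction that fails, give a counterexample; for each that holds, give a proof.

(⟹) This fails: take s = 27. Then 27 ≡ 9 (mod 18), but 27³ = 19683 ≡ 27 (mod 36), not 9.

(⟸) This fails: take s = 21. Then 21³ = 9261 ≡ 9 (mod 36), yet 21 ≡ 3 (mod 18), not 9.

Neither direction holds.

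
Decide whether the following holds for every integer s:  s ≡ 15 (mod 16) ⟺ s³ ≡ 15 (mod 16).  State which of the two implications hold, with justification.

Both directions hold.

(⇒) Suppose s ≡ 15 (mod 16). Write s = 16j + 15. Then (16j + 15)³ = 4096j³ + 11520j² + 10800j + 3375 = 16(256j³ + 720j² + 675j + 210) + 15, so s³ ≡ 15 (mod 16).

(⇐) Conversely, suppose s³ ≡ 15 (mod 16). The only residue r in {0, …, 15} with r³ ≡ 15 (mod 16) is r = 15, so s ≡ 15 (mod 16).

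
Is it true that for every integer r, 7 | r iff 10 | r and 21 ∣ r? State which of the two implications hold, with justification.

(⟹) This fails: take r = 7. Certainly 7 ∣ 7, but 10 ∤ 7.

(⟸) Suppose 10 ∣ r and 21 ∣ r. Any common multiple of 10 and 21 is a multiple of their lcm; here gcd(10, 21) = 1, so lcm(10, 21) = 10·21 = 210, so 210 ∣ r. Since 7 ∣ 210, it follows that 7 ∣ r.

(⇒) fails; (⇐) holds.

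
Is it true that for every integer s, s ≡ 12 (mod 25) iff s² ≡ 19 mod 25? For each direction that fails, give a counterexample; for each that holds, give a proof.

(⇒) holds; (⇐) fails.

(⟹) Suppose s ≡ 12 (mod 25). Write s = 25j + 12. Then (25j + 12)² = 625j² + 600j + 144 = 25(25j² + 24j + 5) + 19, so s² ≡ 19 (mod 25).

(⟸) This fails: take s = 13. Then 13² = 169 ≡ 19 (mod 25), yet 13 ≡ 13 (mod 25), not 12.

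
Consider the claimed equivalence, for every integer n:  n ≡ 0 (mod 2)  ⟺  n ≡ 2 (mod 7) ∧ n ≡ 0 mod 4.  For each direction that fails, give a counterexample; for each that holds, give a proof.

(⟹) This fails: n = 0 gives 0 ≡ 0 (mod 2) but 0 ≡ 0 (mod 7), so the conjunction on the right does not hold.

(⟸) Conversely, if n ≡ 2 (mod 7) and n ≡ 0 (mod 4), then by the Chinese remainder theorem n ≡ 16 (mod 28). Since 16 ≡ 0 (mod 2) and 2 ∣ 28, we get n ≡ 0 (mod 2).

Only the converse holds.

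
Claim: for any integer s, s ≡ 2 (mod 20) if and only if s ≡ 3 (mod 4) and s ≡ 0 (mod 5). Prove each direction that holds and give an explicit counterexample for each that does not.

Both directions fail.

Forward direction. This fails: s = 2 gives 2 ≡ 2 (mod 20) but 2 ≡ 2 (mod 4), so the conjunction on the right does not hold.

Converse. This fails: s = 15 satisfies both congruences on the right (15 ≡ 3 mod 4 and 15 ≡ 0 mod 5) yet 15 ≡ 15 (mod 20), not 2.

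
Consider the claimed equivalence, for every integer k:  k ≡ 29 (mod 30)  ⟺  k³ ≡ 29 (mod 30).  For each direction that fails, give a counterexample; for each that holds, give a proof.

[⇒] Suppose k ≡ 29 (mod 30). Write k = 30j + 29. Then (30j + 29)³ = 27000j³ + 78300j² + 75690j + 24389 = 30(900j³ + 2610j² + 2523j + 812) + 29, so k³ ≡ 29 (mod 30).

[⇐] Conversely, suppose k³ ≡ 29 (mod 30). The only residue r in {0, …, 29} with r³ ≡ 29 (mod 30) is r = 29, so k ≡ 29 (mod 30).

Equivalent; both directions hold.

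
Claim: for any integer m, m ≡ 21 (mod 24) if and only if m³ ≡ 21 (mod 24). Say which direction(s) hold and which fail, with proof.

Both directions hold.

(⇒) Suppose m ≡ 21 (mod 24). Write m = 24j + 21. Then (24j + 21)³ = 13824j³ + 36288j² + 31752j + 9261 = 24(576j³ + 1512j² + 1323j + 385) + 21, so m³ ≡ 21 (mod 24).

(⇐) Conversely, suppose m³ ≡ 21 (mod 24). The only residue r in {0, …, 23} with r³ ≡ 21 (mod 24) is r = 21, so m ≡ 21 (mod 24).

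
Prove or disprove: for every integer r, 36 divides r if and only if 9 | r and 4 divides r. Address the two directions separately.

The biconditional holds.

(⟹) If 36 ∣ r, write r = 36q. Since 36 = 4·9, r = 9·(4q), so 9 ∣ r; and since 36 = 9·4, r = 4·(9q), so 4 ∣ r.

(⟸) Suppose 9 ∣ r and 4 ∣ r. Any common multiple of 9 and 4 is a multiple of their lcm; here gcd(9, 4) = 1, so lcm(9, 4) = 9·4 = 36, so 36 ∣ r.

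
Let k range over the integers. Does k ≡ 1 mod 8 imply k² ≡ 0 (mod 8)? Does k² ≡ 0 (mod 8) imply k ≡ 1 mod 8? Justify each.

Neither implication holds.

[⇒] This fails: take k = 1. Then 1 ≡ 1 (mod 8), but 1² = 1 ≡ 1 (mod 8), not 0.

[⇐] This fails: take k = 0. Then 0² = 0 ≡ 0 (mod 8), yet 0 ≡ 0 (mod 8), not 1.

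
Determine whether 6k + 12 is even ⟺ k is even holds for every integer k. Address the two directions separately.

The forward direction fails; the converse holds.

[⇐] Suppose k is even. Since 6 is even, 6k is even for every k, so 6k + 12 has the same parity as 12, which is even. Hence 6k + 12 is even.

[⇒] This fails: take k = 5. Then 6k + 12 = 42, which is even, yet k = 5 is odd, not even.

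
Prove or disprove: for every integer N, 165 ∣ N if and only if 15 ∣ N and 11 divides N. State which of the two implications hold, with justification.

The biconditional holds.

(→) If 165 ∣ N, write N = 165q. Since 165 = 11·15, N = 15·(11q), so 15 ∣ N; and since 165 = 15·11, N = 11·(15q), so 11 ∣ N.

(←) Suppose 15 ∣ N and 11 ∣ N. Any common multiple of 15 and 11 is a multiple of their lcm; here gcd(15, 11) = 1, so lcm(15, 11) = 15·11 = 165, so 165 ∣ N.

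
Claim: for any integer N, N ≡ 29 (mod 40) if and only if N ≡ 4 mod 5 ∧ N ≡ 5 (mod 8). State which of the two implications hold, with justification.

[⇐] If N ≡ 4 (mod 5) and N ≡ 5 (mod 8), then by the Chinese remainder theorem N ≡ 29 (mod 40). This is exactly N ≡ 29 (mod 40).

[⇒] Suppose N ≡ 29 (mod 40); write N = 40j + 29. Since 5 ∣ 40, reducing mod 5 gives N ≡ 29 ≡ 4 (mod 5); since 8 ∣ 40, reducing mod 8 gives N ≡ 29 ≡ 5 (mod 8).

Both directions hold; the statement is true.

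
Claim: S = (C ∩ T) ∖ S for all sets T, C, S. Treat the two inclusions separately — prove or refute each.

(⊆) fails and (⊇) fails.

(⟹) This inclusion fails. Take T = ∅, C = ∅, S = {1}; then 1 ∈ S but 1 ∉ (C ∩ T) ∖ S.

(⟸) This inclusion fails. Take T = {1}, C = {1}, S = ∅; then 1 ∈ (C ∩ T) ∖ S but 1 ∉ S.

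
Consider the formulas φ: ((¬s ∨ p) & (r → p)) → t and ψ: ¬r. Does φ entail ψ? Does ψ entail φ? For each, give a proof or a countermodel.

Both directions fail.

(→) This fails. Under t = F, s = F, r = T, p = F, the left side is true but the right side is false.

(←) This fails. Under t = F, s = F, r = F, p = F, the left side is false but the right side is true.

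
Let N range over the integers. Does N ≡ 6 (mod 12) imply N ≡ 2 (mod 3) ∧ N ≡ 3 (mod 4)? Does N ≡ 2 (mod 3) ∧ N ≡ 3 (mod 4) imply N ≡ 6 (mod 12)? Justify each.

Neither direction holds.

(⇒) This fails: N = 6 gives 6 ≡ 6 (mod 12) but 6 ≡ 0 (mod 3), so the conjunction on the right does not hold.

(⇐) This fails: N = 11 satisfies both congruences on the right (11 ≡ 2 mod 3 and 11 ≡ 3 mod 4) yet 11 ≡ 11 (mod 12), not 6.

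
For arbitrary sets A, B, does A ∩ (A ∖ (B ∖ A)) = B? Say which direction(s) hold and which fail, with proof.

(⊆) fails and (⊇) fails.

Forward inclusion. This inclusion fails. Take A = {1}, B = ∅; then 1 ∈ A ∩ (A ∖ (B ∖ A)) but 1 ∉ B.

Reverse inclusion. This inclusion fails. Take A = ∅, B = {1}; then 1 ∈ B but 1 ∉ A ∩ (A ∖ (B ∖ A)).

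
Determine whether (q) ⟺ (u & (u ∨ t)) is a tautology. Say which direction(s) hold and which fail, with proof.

Neither direction holds.

[⇒] This fails. Under q = T, t = F, u = F, the left side is true but the right side is false.

[⇐] This fails. Under q = F, t = F, u = T, the left side is false but the right side is true.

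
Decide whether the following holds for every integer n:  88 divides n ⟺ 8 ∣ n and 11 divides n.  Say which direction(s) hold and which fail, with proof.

Converse. Suppose 8 ∣ n and 11 ∣ n. Any common multiple of 8 and 11 is a multiple of their lcm; here gcd(8, 11) = 1, so lcm(8, 11) = 8·11 = 88, so 88 ∣ n.

Forward direction. If 88 ∣ n, write n = 88q. Since 88 = 11·8, n = 8·(11q), so 8 ∣ n; and since 88 = 8·11, n = 11·(8q), so 11 ∣ n.

Equivalent; both directions hold.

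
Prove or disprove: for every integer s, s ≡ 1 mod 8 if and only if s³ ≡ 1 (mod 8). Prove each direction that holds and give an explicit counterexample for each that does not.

Both directions hold; the statement is true.

(⟹) Suppose s ≡ 1 mod 8. Write s = 8j + 1. Then (8j + 1)³ = 512j³ + 192j² + 24j + 1 = 8(64j³ + 24j² + 3j) + 1, so s³ ≡ 1 (mod 8).

(⟸) Conversely, suppose s³ ≡ 1 (mod 8). The only residue r in {0, …, 7} with r³ ≡ 1 (mod 8) is r = 1, so s ≡ 1 (mod 8).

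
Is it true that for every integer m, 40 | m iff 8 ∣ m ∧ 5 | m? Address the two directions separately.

(→) If 40 ∣ m, write m = 40q. Since 40 = 5·8, m = 8·(5q), so 8 ∣ m; and since 40 = 8·5, m = 5·(8q), so 5 ∣ m.

(←) Suppose 8 ∣ m and 5 ∣ m. Any common multiple of 8 and 5 is a multiple of their lcm; here gcd(8, 5) = 1, so lcm(8, 5) = 8·5 = 40, so 40 ∣ m.

The biconditional holds.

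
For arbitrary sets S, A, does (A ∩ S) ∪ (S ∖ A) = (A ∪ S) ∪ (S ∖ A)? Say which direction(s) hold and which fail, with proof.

(⟸) This inclusion fails. Take S = ∅, A = {1}; then 1 ∈ (A ∪ S) ∪ (S ∖ A) but 1 ∉ (A ∩ S) ∪ (S ∖ A).

(⟹) Let x ∈ (A ∩ S) ∪ (S ∖ A). Then either x ∈ S and x ∉ A; or x ∈ S ∩ A. In each case x ∈ (A ∪ S) ∪ (S ∖ A), so (A ∩ S) ∪ (S ∖ A) ⊆ (A ∪ S) ∪ (S ∖ A).

The sets are not equal: only the forward inclusion holds.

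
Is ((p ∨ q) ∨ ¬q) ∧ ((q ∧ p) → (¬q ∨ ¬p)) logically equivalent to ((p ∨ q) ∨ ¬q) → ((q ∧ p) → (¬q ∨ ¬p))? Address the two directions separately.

Forward direction. Assume the antecedent. If q is true, the antecedent forces (q = T, p = F), and the consequent holds there. If q is false, the consequent reduces to true regardless of the other variables. Either way the consequent holds.

Converse. Assume the antecedent. If q is true, the antecedent forces (q = T, p = F), and the consequent holds there. If q is false, the consequent reduces to true regardless of the other variables. Either way the consequent holds.

The biconditional holds.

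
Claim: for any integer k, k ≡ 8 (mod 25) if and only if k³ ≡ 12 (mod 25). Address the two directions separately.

[⇒] Suppose k ≡ 8 (mod 25). Write k = 25j + 8. Then (25j + 8)³ = 15625j³ + 15000j² + 4800j + 512 = 25(625j³ + 600j² + 192j + 20) + 12, so k³ ≡ 12 (mod 25).

[⇐] Conversely, suppose k³ ≡ 12 (mod 25). The only residue r in {0, …, 24} with r³ ≡ 12 (mod 25) is r = 8, so k ≡ 8 (mod 25).

Equivalent; both directions hold.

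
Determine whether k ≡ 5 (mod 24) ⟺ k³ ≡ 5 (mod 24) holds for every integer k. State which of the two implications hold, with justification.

Equivalent; both directions hold.

(⇒) Suppose k ≡ 5 (mod 24). Write k = 24j + 5. Then (24j + 5)³ = 13824j³ + 8640j² + 1800j + 125 = 24(576j³ + 360j² + 75j + 5) + 5, so k³ ≡ 5 (mod 24).

(⇐) Conversely, suppose k³ ≡ 5 (mod 24). The only residue r in {0, …, 23} with r³ ≡ 5 (mod 24) is r = 5, so k ≡ 5 (mod 24).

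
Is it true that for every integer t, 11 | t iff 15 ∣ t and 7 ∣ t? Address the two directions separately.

(⇒) This fails: take t = 11. Certainly 11 ∣ 11, but 15 ∤ 11.

(⇐) This fails: take t = 105. Both 15 ∣ 105 and 7 ∣ 105, yet 105 is not a multiple of 11 (since 105 = 9·11 + 6), so 11 ∤ 105.

Neither direction holds.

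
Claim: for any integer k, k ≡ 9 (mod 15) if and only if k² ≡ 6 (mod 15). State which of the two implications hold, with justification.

Only the forward direction holds.

Forward direction. Suppose k ≡ 9 (mod 15). Write k = 15j + 9. Then (15j + 9)² = 225j² + 270j + 81 = 15(15j² + 18j + 5) + 6, so k² ≡ 6 (mod 15).

Converse. This fails: take k = 6. Then 6² = 36 ≡ 6 (mod 15), yet 6 ≡ 6 (mod 15), not 9.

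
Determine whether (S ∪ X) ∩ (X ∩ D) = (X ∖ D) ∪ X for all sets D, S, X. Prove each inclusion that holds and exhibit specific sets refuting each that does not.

(⟹) Let x ∈ (S ∪ X) ∩ (X ∩ D). Then either x ∈ D ∩ X and x ∉ S; or x ∈ D ∩ S ∩ X. In each case x ∈ (X ∖ D) ∪ X, so (S ∪ X) ∩ (X ∩ D) ⊆ (X ∖ D) ∪ X.

(⟸) This inclusion fails. Take D = ∅, S = ∅, X = {1}; then 1 ∈ (X ∖ D) ∪ X but 1 ∉ (S ∪ X) ∩ (X ∩ D).

Only the forward inclusion holds.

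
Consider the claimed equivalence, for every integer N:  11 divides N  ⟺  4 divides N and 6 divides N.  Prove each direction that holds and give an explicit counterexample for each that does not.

[⇒] This fails: take N = 11. Certainly 11 ∣ 11, but 4 ∤ 11.

[⇐] This fails: take N = 12. Both 4 ∣ 12 and 6 ∣ 12, yet 12 is not a multiple of 11 (since 12 = 1·11 + 1), so 11 ∤ 12.

Neither direction holds.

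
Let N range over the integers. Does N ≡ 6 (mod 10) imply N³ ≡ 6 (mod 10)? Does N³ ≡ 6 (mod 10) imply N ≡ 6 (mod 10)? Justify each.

Both directions hold.

(⇒) Suppose N ≡ 6 (mod 10). Write N = 10j + 6. Then (10j + 6)³ = 1000j³ + 1800j² + 1080j + 216 = 10(100j³ + 180j² + 108j + 21) + 6, so N³ ≡ 6 (mod 10).

(⇐) For the converse, argue contrapositively. If N ≢ 6 (mod 10), then N is congruent to one of 0, 1, 2, 3, 4, 5, 7, 8, 9 modulo 10, and these give N³ ≡ 0, 1, 8, 7, 4, 5, 3, 2, 9 respectively — never 6.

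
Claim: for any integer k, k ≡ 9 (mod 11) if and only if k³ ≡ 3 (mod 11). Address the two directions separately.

Converse. For the converse, argue contrapositively. If k ≢ 9 (mod 11), then k is congruent to one of 0, 1, 2, 3, 4, 5, 6, 7, 8, 10 modulo 11, and these give k³ ≡ 0, 1, 8, 5, 9, 4, 7, 2, 6, 10 respectively — never 3.

Forward direction. Suppose k ≡ 9 (mod 11). Write k = 11j + 9. Then (11j + 9)³ = 1331j³ + 3267j² + 2673j + 729 = 11(121j³ + 297j² + 243j + 66) + 3, so k³ ≡ 3 (mod 11).

Equivalent; both directions hold.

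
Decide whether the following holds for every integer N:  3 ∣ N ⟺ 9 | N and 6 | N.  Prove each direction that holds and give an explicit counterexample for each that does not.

(→) This fails: take N = 3. Certainly 3 ∣ 3, but 9 ∤ 3.

(←) Suppose 9 ∣ N and 6 ∣ N. Any common multiple of 9 and 6 is a multiple of their lcm; here lcm(9, 6) = 9·6/gcd(9, 6) = 54/3 = 18, so 18 ∣ N. Since 3 ∣ 18, it follows that 3 ∣ N.

Only the reverse direction holds.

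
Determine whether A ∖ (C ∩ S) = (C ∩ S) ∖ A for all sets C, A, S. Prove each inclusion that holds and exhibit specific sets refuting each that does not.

(⟹) This inclusion fails. Take C = ∅, A = {1}, S = ∅; then 1 ∈ A ∖ (C ∩ S) but 1 ∉ (C ∩ S) ∖ A.

(⟸) This inclusion fails. Take C = {1}, A = ∅, S = {1}; then 1 ∈ (C ∩ S) ∖ A but 1 ∉ A ∖ (C ∩ S).

Neither inclusion holds.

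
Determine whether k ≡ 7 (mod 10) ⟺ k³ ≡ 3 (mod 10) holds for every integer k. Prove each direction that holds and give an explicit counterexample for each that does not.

Equivalent; both directions hold.

(←) Suppose k³ ≡ 3 (mod 10). The only residue r in {0, …, 9} with r³ ≡ 3 (mod 10) is r = 7, so k ≡ 7 (mod 10).

(→) Suppose k ≡ 7 (mod 10). Write k = 10j + 7. Then (10j + 7)³ = 1000j³ + 2100j² + 1470j + 343 = 10(100j³ + 210j² + 147j + 34) + 3, so k³ ≡ 3 (mod 10).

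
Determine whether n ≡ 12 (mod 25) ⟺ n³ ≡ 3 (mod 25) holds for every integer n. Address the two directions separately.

Equivalent; both directions hold.

(→) Suppose n ≡ 12 (mod 25). Write n = 25j + 12. Then (25j + 12)³ = 15625j³ + 22500j² + 10800j + 1728 = 25(625j³ + 900j² + 432j + 69) + 3, so n³ ≡ 3 (mod 25).

(←) Conversely, suppose n³ ≡ 3 (mod 25). The only residue r in {0, …, 24} with r³ ≡ 3 (mod 25) is r = 12, so n ≡ 12 (mod 25).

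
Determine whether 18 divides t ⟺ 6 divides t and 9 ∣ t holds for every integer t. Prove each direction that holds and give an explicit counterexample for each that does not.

(⇐) Suppose 6 ∣ t and 9 ∣ t. Any common multiple of 6 and 9 is a multiple of their lcm; here lcm(6, 9) = 6·9/gcd(6, 9) = 54/3 = 18, so 18 ∣ t.

(⇒) If 18 ∣ t, write t = 18q. Since 18 = 3·6, t = 6·(3q), so 6 ∣ t; and since 18 = 2·9, t = 9·(2q), so 9 ∣ t.

The biconditional holds.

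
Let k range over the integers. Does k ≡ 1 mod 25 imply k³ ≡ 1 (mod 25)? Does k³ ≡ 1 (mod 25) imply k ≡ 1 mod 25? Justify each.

Both implications hold.

(→) Suppose k ≡ 1 mod 25. Write k = 25j + 1. Then (25j + 1)³ = 15625j³ + 1875j² + 75j + 1 = 25(625j³ + 75j² + 3j) + 1, so k³ ≡ 1 (mod 25).

(←) Conversely, suppose k³ ≡ 1 (mod 25). The only residue r in {0, …, 24} with r³ ≡ 1 (mod 25) is r = 1, so k ≡ 1 (mod 25).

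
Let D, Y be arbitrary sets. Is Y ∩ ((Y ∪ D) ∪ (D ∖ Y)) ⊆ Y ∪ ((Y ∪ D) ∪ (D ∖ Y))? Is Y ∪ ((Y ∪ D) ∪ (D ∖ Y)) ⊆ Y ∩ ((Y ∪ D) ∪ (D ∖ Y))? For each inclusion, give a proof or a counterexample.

(⊇) This inclusion fails. Take D = {1}, Y = ∅; then 1 ∈ Y ∪ ((Y ∪ D) ∪ (D ∖ Y)) but 1 ∉ Y ∩ ((Y ∪ D) ∪ (D ∖ Y)).

(⊆) Let x ∈ Y ∩ ((Y ∪ D) ∪ (D ∖ Y)). Then either x ∈ Y and x ∉ D; or x ∈ D ∩ Y. In each case x ∈ Y ∪ ((Y ∪ D) ∪ (D ∖ Y)), so Y ∩ ((Y ∪ D) ∪ (D ∖ Y)) ⊆ Y ∪ ((Y ∪ D) ∪ (D ∖ Y)).

Only the forward inclusion holds.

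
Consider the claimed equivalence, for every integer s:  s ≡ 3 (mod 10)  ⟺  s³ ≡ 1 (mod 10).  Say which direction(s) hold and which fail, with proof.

(⇒) This fails: take s = 3. Then 3 ≡ 3 (mod 10), but 3³ = 27 ≡ 7 (mod 10), not 1.

(⇐) This fails: take s = 1. Then 1³ = 1 ≡ 1 (mod 10), yet 1 ≡ 1 (mod 10), not 3.

Both directions fail.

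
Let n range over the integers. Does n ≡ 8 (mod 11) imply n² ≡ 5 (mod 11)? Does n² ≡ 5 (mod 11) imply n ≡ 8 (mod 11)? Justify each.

Neither direction holds.

Forward direction. This fails: take n = 8. Then 8 ≡ 8 (mod 11), but 8² = 64 ≡ 9 (mod 11), not 5.

Converse. This fails: take n = 4. Then 4² = 16 ≡ 5 (mod 11), yet 4 ≡ 4 (mod 11), not 8.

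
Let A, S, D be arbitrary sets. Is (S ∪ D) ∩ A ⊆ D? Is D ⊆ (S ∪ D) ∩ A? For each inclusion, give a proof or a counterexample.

Neither inclusion holds.

(⊆) This inclusion fails. Take A = {1}, S = {1}, D = ∅; then 1 ∈ (S ∪ D) ∩ A but 1 ∉ D.

(⊇) This inclusion fails. Take A = ∅, S = ∅, D = {1}; then 1 ∈ D but 1 ∉ (S ∪ D) ∩ A.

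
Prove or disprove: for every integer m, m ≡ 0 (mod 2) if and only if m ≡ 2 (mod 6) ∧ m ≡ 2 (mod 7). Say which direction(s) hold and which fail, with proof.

Only the reverse direction holds.

Forward direction. This fails: m = 0 gives 0 ≡ 0 (mod 2) but 0 ≡ 0 (mod 6), so the conjunction on the right does not hold.

Converse. If m ≡ 2 (mod 6) and m ≡ 2 (mod 7), then by the Chinese remainder theorem m ≡ 2 (mod 42). Since 2 ≡ 0 (mod 2) and 2 ∣ 42, we get m ≡ 0 (mod 2).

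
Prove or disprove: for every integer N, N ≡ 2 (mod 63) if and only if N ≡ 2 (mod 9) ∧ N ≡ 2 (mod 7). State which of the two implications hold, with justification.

The biconditional holds.

(→) Suppose N ≡ 2 (mod 63); write N = 63j + 2. Since 9 ∣ 63, reducing mod 9 gives N ≡ 2 (mod 9); since 7 ∣ 63, reducing mod 7 gives N ≡ 2 (mod 7).

(←) Conversely, if N ≡ 2 (mod 9) and N ≡ 2 (mod 7), then by the Chinese remainder theorem N ≡ 2 (mod 63). This is exactly N ≡ 2 (mod 63).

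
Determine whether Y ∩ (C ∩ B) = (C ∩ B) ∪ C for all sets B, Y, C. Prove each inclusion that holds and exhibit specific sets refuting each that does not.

(⟹) Let x ∈ Y ∩ (C ∩ B). Then x ∈ B ∩ Y ∩ C, from which x ∈ (C ∩ B) ∪ C.

(⟸) This inclusion fails. Take B = ∅, Y = ∅, C = {1}; then 1 ∈ (C ∩ B) ∪ C but 1 ∉ Y ∩ (C ∩ B).

Only the forward inclusion holds.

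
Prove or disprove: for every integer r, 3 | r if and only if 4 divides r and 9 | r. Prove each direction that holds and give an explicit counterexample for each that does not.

(⟸) Suppose 4 ∣ r and 9 ∣ r. Any common multiple of 4 and 9 is a multiple of their lcm; here gcd(4, 9) = 1, so lcm(4, 9) = 4·9 = 36, so 36 ∣ r. Since 3 ∣ 36, it follows that 3 ∣ r.

(⟹) This fails: take r = 3. Certainly 3 ∣ 3, but 4 ∤ 3.

(⇒) fails; (⇐) holds.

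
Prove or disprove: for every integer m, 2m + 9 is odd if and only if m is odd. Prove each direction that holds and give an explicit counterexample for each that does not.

Forward direction. This fails: take m = 2. Then 2m + 9 = 13, which is odd, yet m = 2 is even, not odd.

Converse. Suppose m is odd. Since 2 is even, 2m is even for every m, so 2m + 9 has the same parity as 9, which is odd. Hence 2m + 9 is odd.

Only the converse holds.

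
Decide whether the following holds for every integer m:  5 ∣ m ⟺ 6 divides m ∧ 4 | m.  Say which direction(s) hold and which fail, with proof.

Neither implication holds.

(⇒) This fails: take m = 5. Certainly 5 ∣ 5, but 6 ∤ 5.

(⇐) This fails: take m = 12. Both 6 ∣ 12 and 4 ∣ 12, yet 12 is not a multiple of 5 (since 12 = 2·5 + 2), so 5 ∤ 12.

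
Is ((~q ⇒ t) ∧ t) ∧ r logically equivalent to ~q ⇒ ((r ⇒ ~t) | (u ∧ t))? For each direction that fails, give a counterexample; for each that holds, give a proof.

Both directions fail.

(→) This fails. Under u = F, t = T, q = F, r = T, the left side is true but the right side is false.

(←) This fails. Under u = F, t = F, q = F, r = F, the left side is false but the right side is true.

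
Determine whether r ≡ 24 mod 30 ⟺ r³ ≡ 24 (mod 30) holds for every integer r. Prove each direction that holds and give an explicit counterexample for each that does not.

Forward direction. Suppose r ≡ 24 mod 30. Write r = 30j + 24. Then (30j + 24)³ = 27000j³ + 64800j² + 51840j + 13824 = 30(900j³ + 2160j² + 1728j + 460) + 24, so r³ ≡ 24 (mod 30).

Converse. Suppose r³ ≡ 24 (mod 30). The only residue r in {0, …, 29} with r³ ≡ 24 (mod 30) is r = 24, so r ≡ 24 (mod 30).

The biconditional holds.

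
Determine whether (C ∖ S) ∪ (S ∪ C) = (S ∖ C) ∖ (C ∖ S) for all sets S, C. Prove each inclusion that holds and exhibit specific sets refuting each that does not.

Reverse inclusion. Let x ∈ (S ∖ C) ∖ (C ∖ S). Then x ∈ S and x ∉ C, from which x ∈ (C ∖ S) ∪ (S ∪ C).

Forward inclusion. This inclusion fails. Take S = ∅, C = {1}; then 1 ∈ (C ∖ S) ∪ (S ∪ C) but 1 ∉ (S ∖ C) ∖ (C ∖ S).

(⊆) fails; (⊇) holds.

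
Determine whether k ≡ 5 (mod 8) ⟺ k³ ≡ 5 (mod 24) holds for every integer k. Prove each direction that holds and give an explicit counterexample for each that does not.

(⟹) This fails: take k = 13. Then 13 ≡ 5 (mod 8), but 13³ = 2197 ≡ 13 (mod 24), not 5.

(⟸) Conversely, the residues r modulo 24 with r³ ≡ 5 (mod 24) are exactly {5}, and each is ≡ 5 (mod 8).

Not equivalent: only (⇐) holds.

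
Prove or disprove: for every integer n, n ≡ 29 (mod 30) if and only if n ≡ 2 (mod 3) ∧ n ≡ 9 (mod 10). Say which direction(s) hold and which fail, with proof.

(⟹) Suppose n ≡ 29 (mod 30); write n = 30j + 29. Since 3 ∣ 30, reducing mod 3 gives n ≡ 29 ≡ 2 (mod 3); since 10 ∣ 30, reducing mod 10 gives n ≡ 29 ≡ 9 (mod 10).

(⟸) Conversely, if n ≡ 2 (mod 3) and n ≡ 9 (mod 10), then by the Chinese remainder theorem n ≡ 29 (mod 30). This is exactly n ≡ 29 (mod 30).

Equivalent; both directions hold.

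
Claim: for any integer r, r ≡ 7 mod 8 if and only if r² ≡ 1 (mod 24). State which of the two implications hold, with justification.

Both directions fail.

(⇒) This fails: take r = 15. Then 15 ≡ 7 (mod 8), but 15² = 225 ≡ 9 (mod 24), not 1.

(⇐) This fails: take r = 1. Then 1² = 1 ≡ 1 (mod 24), yet 1 ≡ 1 (mod 8), not 7.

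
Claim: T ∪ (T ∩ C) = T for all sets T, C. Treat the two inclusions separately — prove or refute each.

The two sets are equal.

(⊇) Let x ∈ T. Then either x ∈ T and x ∉ C; or x ∈ T ∩ C. In each case x ∈ T ∪ (T ∩ C), so T ⊆ T ∪ (T ∩ C).

(⊆) Let x ∈ T ∪ (T ∩ C). Then either x ∈ T and x ∉ C; or x ∈ T ∩ C. In each case x ∈ T, so T ∪ (T ∩ C) ⊆ T.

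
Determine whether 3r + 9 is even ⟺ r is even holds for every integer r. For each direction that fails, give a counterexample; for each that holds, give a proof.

(⇒) fails and (⇐) fails.

(⇒) This fails: r = 5 gives 3r + 9 = 24, which is even, but 5 is odd, not even.

(⇐) This also fails: r = 0 is even, but 3r + 9 = 9 is odd, not even.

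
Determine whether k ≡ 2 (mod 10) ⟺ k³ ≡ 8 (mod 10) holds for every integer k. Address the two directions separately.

Both directions hold.

(⇒) Suppose k ≡ 2 (mod 10). Write k = 10j + 2. Then (10j + 2)³ = 1000j³ + 600j² + 120j + 8 = 10(100j³ + 60j² + 12j) + 8, so k³ ≡ 8 (mod 10).

(⇐) Conversely, suppose k³ ≡ 8 (mod 10). The only residue r in {0, …, 9} with r³ ≡ 8 (mod 10) is r = 2, so k ≡ 2 (mod 10).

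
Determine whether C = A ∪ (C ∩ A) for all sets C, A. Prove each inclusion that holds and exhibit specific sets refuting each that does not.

(⟹) This inclusion fails. Take C = {1}, A = ∅; then 1 ∈ C but 1 ∉ A ∪ (C ∩ A).

(⟸) This inclusion fails. Take C = ∅, A = {1}; then 1 ∈ A ∪ (C ∩ A) but 1 ∉ C.

(⊆) fails and (⊇) fails.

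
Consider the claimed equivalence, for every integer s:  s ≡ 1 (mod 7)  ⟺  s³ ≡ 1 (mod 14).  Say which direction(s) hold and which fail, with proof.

Forward direction. This fails: take s = 8. Then 8 ≡ 1 (mod 7), but 8³ = 512 ≡ 8 (mod 14), not 1.

Converse. This fails: take s = 9. Then 9³ = 729 ≡ 1 (mod 14), yet 9 ≡ 2 (mod 7), not 1.

(⇒) fails and (⇐) fails.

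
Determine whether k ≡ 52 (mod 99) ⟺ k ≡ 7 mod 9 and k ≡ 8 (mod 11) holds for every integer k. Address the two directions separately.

Both directions hold; the statement is true.

(→) Suppose k ≡ 52 (mod 99); write k = 99j + 52. Since 9 ∣ 99, reducing mod 9 gives k ≡ 52 ≡ 7 (mod 9); since 11 ∣ 99, reducing mod 11 gives k ≡ 52 ≡ 8 (mod 11).

(←) Conversely, if k ≡ 7 (mod 9) and k ≡ 8 (mod 11), then by the Chinese remainder theorem k ≡ 52 (mod 99). This is exactly k ≡ 52 (mod 99).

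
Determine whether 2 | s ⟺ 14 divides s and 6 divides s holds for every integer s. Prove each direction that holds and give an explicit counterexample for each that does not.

(→) This fails: take s = 2. Certainly 2 ∣ 2, but 14 ∤ 2.

(←) Suppose 14 ∣ s and 6 ∣ s. Any common multiple of 14 and 6 is a multiple of their lcm; here lcm(14, 6) = 14·6/gcd(14, 6) = 84/2 = 42, so 42 ∣ s. Since 2 ∣ 42, it follows that 2 ∣ s.

Not equivalent: only (⇐) holds.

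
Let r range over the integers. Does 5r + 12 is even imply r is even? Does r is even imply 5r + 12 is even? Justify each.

Both directions hold.

Forward direction. Suppose 5r + 12 is even. Since 5 is odd, 5r and r have the same parity, so 5r + 12 ≡ r + 12 (mod 2). As 12 is even, 5r + 12 is even exactly when r is even. Thus r is even.

Converse. Suppose r is even; write r = 2j. Then 5r + 12 = 5·(2j) + 12 = 2·5j + 12, which is even.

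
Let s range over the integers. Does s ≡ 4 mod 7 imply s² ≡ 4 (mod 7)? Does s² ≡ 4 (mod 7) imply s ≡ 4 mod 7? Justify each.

(⟹) This fails: take s = 4. Then 4 ≡ 4 (mod 7), but 4² = 16 ≡ 2 (mod 7), not 4.

(⟸) This fails: take s = 2. Then 2² = 4 ≡ 4 (mod 7), yet 2 ≡ 2 (mod 7), not 4.

(⇒) fails and (⇐) fails.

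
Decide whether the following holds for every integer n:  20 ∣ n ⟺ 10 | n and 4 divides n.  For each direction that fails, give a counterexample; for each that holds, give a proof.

Both directions hold; the statement is true.

(←) Suppose 10 ∣ n and 4 ∣ n. Any common multiple of 10 and 4 is a multiple of their lcm; here lcm(10, 4) = 10·4/gcd(10, 4) = 40/2 = 20, so 20 ∣ n.

(→) If 20 ∣ n, write n = 20q. Since 20 = 2·10, n = 10·(2q), so 10 ∣ n; and since 20 = 5·4, n = 4·(5q), so 4 ∣ n.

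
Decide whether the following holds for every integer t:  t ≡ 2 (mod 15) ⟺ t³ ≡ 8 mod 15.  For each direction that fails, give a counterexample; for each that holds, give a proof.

Converse. Suppose t³ ≡ 8 (mod 15). The only residue r in {0, …, 14} with r³ ≡ 8 (mod 15) is r = 2, so t ≡ 2 (mod 15).

Forward direction. Suppose t ≡ 2 (mod 15). Write t = 15j + 2. Then (15j + 2)³ = 3375j³ + 1350j² + 180j + 8 = 15(225j³ + 90j² + 12j) + 8, so t³ ≡ 8 (mod 15).

Both directions hold; the statement is true.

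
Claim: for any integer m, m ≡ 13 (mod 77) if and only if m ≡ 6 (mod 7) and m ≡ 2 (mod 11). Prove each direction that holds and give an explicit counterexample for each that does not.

[⇐] If m ≡ 6 (mod 7) and m ≡ 2 (mod 11), then by the Chinese remainder theorem m ≡ 13 (mod 77). This is exactly m ≡ 13 (mod 77).

[⇒] Suppose m ≡ 13 (mod 77); write m = 77j + 13. Since 7 ∣ 77, reducing mod 7 gives m ≡ 13 ≡ 6 (mod 7); since 11 ∣ 77, reducing mod 11 gives m ≡ 13 ≡ 2 (mod 11).

Both implications hold.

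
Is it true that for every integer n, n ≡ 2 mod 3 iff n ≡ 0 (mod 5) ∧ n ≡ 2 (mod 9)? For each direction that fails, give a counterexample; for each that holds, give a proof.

The forward direction fails; the converse holds.

(⟹) This fails: n = 32 gives 32 ≡ 2 (mod 3) but 32 ≡ 2 (mod 5), so the conjunction on the right does not hold.

(⟸) Conversely, if n ≡ 0 (mod 5) and n ≡ 2 (mod 9), then by the Chinese remainder theorem n ≡ 20 (mod 45). Since 20 ≡ 2 (mod 3) and 3 ∣ 45, we get n ≡ 2 (mod 3).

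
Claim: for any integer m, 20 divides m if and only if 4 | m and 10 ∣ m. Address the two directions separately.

(⟸) Suppose 4 ∣ m and 10 ∣ m. Any common multiple of 4 and 10 is a multiple of their lcm; here lcm(4, 10) = 4·10/gcd(4, 10) = 40/2 = 20, so 20 ∣ m.

(⟹) If 20 ∣ m, write m = 20q. Since 20 = 5·4, m = 4·(5q), so 4 ∣ m; and since 20 = 2·10, m = 10·(2q), so 10 ∣ m.

Equivalent; both directions hold.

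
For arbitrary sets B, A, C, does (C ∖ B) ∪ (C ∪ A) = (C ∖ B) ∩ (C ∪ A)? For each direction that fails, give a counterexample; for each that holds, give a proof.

The sets are not equal: only the reverse inclusion holds.

Reverse inclusion. Let x ∈ (C ∖ B) ∩ (C ∪ A). Then either x ∈ C and x ∉ B, A; or x ∈ A ∩ C and x ∉ B. In each case x ∈ (C ∖ B) ∪ (C ∪ A), so (C ∖ B) ∩ (C ∪ A) ⊆ (C ∖ B) ∪ (C ∪ A).

Forward inclusion. This inclusion fails. Take B = ∅, A = {1}, C = ∅; then 1 ∈ (C ∖ B) ∪ (C ∪ A) but 1 ∉ (C ∖ B) ∩ (C ∪ A).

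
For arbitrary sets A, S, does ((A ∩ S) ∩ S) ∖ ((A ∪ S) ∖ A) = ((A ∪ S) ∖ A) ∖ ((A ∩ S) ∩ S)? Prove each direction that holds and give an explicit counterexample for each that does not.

Both inclusions fail.

Forward inclusion. This inclusion fails. Take A = {1}, S = {1}; then 1 ∈ ((A ∩ S) ∩ S) ∖ ((A ∪ S) ∖ A) but 1 ∉ ((A ∪ S) ∖ A) ∖ ((A ∩ S) ∩ S).

Reverse inclusion. This inclusion fails. Take A = ∅, S = {1}; then 1 ∈ ((A ∪ S) ∖ A) ∖ ((A ∩ S) ∩ S) but 1 ∉ ((A ∩ S) ∩ S) ∖ ((A ∪ S) ∖ A).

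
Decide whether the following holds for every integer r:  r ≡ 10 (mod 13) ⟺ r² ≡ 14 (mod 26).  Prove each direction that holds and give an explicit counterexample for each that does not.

(⇒) fails and (⇐) fails.

(⇒) This fails: take r = 10. Then 10 ≡ 10 (mod 13), but 10² = 100 ≡ 22 (mod 26), not 14.

(⇐) This fails: take r = 12. Then 12² = 144 ≡ 14 (mod 26), yet 12 ≡ 12 (mod 13), not 10.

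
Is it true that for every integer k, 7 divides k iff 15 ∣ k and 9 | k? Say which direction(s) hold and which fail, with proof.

(⟹) This fails: take k = 7. Certainly 7 ∣ 7, but 15 ∤ 7.

(⟸) This fails: take k = 45. Both 15 ∣ 45 and 9 ∣ 45, yet 45 is not a multiple of 7 (since 45 = 6·7 + 3), so 7 ∤ 45.

Neither direction holds.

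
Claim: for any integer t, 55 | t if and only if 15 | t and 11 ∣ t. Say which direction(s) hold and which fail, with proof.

(⟸) Suppose 15 ∣ t and 11 ∣ t. Any common multiple of 15 and 11 is a multiple of their lcm; here gcd(15, 11) = 1, so lcm(15, 11) = 15·11 = 165, so 165 ∣ t. Since 55 ∣ 165, it follows that 55 ∣ t.

(⟹) This fails: take t = 55. Certainly 55 ∣ 55, but 15 ∤ 55.

(⇒) fails; (⇐) holds.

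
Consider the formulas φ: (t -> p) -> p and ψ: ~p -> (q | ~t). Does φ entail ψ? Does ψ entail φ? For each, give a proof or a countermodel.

Forward direction. This fails. Under t = T, q = F, p = F, the left side is true but the right side is false.

Converse. This fails. Under t = F, q = F, p = F, the left side is false but the right side is true.

Neither implication holds.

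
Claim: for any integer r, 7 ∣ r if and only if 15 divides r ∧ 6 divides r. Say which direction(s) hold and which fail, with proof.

Forward direction. This fails: take r = 7. Certainly 7 ∣ 7, but 15 ∤ 7.

Converse. This fails: take r = 30. Both 15 ∣ 30 and 6 ∣ 30, yet 30 is not a multiple of 7 (since 30 = 4·7 + 2), so 7 ∤ 30.

Neither implication holds.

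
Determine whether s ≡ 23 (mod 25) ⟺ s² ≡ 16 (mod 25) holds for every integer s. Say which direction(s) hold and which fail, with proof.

Neither implication holds.

(⟹) This fails: take s = 23. Then 23 ≡ 23 (mod 25), but 23² = 529 ≡ 4 (mod 25), not 16.

(⟸) This fails: take s = 4. Then 4² = 16 ≡ 16 (mod 25), yet 4 ≡ 4 (mod 25), not 23.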